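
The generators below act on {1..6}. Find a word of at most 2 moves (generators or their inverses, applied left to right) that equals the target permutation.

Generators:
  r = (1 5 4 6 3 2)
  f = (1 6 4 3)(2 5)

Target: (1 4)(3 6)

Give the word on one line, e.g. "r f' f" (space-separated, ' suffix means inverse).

f f

  after f: (1 6 4 3)(2 5)
  after f: (1 4)(3 6)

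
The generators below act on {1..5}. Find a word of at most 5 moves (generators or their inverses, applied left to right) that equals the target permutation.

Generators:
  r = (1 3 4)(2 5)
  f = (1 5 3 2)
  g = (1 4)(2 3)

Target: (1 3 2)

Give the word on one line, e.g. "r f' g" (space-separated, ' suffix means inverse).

r' g r' f' r'

  after r': (1 4 3)(2 5)
  after g: (2 5 3 4)
  after r': (1 4 5)
  after f': (1 4)(2 3 5)
  after r': (1 3 2)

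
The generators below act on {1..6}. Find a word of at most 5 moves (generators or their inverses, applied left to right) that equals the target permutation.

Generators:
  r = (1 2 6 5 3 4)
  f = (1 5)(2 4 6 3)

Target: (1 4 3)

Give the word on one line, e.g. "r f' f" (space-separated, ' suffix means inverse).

f' r' f r

  after f': (1 5)(2 3 6 4)
  after r': (1 6 3 2 5 4)
  after f: (1 3 4 5 6 2)
  after r: (1 4 3)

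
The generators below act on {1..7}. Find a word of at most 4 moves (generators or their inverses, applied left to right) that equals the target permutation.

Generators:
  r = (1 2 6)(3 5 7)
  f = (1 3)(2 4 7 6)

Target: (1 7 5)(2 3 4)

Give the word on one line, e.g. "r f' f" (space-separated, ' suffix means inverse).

  after r: (1 2 6)(3 5 7)
  after r: (1 6 2)(3 7 5)
  after f': (1 7 5)(2 3 4)

r r f'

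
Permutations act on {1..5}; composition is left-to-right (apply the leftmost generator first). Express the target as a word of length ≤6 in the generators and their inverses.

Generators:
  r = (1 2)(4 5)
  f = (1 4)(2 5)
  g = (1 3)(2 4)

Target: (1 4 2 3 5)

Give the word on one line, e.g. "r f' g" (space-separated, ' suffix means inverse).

g f g' f

  after g: (1 3)(2 4)
  after f: (1 3 4 5 2)
  after g': (2 3)(4 5)
  after f: (1 4 2 3 5)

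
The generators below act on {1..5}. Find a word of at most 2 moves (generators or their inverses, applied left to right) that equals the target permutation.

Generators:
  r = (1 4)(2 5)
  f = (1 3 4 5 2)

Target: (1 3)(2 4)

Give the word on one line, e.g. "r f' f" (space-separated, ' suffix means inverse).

  after f: (1 3 4 5 2)
  after r: (1 3)(2 4)

f r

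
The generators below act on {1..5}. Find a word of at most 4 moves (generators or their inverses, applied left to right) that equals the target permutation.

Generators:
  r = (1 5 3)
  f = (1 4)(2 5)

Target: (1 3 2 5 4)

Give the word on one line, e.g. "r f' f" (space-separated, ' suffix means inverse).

  after r': (1 3 5)
  after f: (1 3 2 5 4)

r' f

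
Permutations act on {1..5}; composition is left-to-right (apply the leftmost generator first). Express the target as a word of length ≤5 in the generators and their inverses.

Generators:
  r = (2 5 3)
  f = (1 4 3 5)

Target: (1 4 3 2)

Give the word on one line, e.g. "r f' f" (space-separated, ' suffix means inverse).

r' r' f

  after r': (2 3 5)
  after r': (2 5 3)
  after f: (1 4 3 2)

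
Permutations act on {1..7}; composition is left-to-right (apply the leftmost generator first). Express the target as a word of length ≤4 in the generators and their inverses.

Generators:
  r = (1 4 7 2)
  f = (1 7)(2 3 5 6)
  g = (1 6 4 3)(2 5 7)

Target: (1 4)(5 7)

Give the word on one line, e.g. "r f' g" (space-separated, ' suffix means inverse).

  after f: (1 7)(2 3 5 6)
  after f: (2 5)(3 6)
  after g: (1 6)(2 7)(3 4)
  after g: (1 4)(5 7)

f f g g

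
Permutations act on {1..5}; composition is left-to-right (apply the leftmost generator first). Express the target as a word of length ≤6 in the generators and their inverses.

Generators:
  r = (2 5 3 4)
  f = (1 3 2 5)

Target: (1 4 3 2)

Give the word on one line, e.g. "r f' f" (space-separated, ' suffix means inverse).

  after f: (1 3 2 5)
  after r': (1 5)(3 4)
  after r': (1 2 4 5)
  after r': (1 4 2 3 5)
  after f': (1 4 3 2)

f r' r' r' f'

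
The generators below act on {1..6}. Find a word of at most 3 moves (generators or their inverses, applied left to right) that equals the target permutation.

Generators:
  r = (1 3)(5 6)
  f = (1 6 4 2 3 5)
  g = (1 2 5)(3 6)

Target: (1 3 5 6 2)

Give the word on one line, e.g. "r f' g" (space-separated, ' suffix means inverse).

  after r: (1 3)(5 6)
  after g: (1 6)(2 5 3)
  after g: (1 3 5 6 2)

r g g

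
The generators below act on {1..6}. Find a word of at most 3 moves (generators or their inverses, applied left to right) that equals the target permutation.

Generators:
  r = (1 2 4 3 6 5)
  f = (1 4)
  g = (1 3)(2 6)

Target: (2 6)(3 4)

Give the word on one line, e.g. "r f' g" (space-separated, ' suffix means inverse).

f g f'

  after f: (1 4)
  after g: (1 4 3)(2 6)
  after f': (2 6)(3 4)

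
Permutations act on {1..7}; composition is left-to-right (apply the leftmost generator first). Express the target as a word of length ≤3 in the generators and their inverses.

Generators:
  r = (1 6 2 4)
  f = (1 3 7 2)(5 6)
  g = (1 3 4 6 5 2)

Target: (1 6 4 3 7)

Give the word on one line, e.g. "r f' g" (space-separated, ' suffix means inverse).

  after r': (1 4 2 6)
  after f: (1 4)(2 5 6 3 7)
  after g: (1 6 4 3 7)

r' f g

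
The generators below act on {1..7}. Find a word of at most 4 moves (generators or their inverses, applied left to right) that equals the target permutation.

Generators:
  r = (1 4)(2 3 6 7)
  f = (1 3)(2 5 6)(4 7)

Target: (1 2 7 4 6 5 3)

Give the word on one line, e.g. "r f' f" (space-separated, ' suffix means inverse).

  after r': (1 4)(2 7 6 3)
  after r': (2 6)(3 7)
  after f: (1 3 4 7)(5 6)
  after r': (1 2 7 4 6 5 3)

r' r' f r'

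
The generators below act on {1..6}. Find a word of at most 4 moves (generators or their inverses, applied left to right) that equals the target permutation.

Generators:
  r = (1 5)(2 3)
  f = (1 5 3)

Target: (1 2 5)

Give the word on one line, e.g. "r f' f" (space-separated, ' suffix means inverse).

f f r' f'

  after f: (1 5 3)
  after f: (1 3 5)
  after r': (1 2 3)
  after f': (1 2 5)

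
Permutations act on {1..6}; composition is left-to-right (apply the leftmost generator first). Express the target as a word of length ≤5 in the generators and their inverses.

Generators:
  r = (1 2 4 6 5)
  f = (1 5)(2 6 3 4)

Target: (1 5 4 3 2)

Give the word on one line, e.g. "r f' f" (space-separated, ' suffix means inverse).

  after r': (1 5 6 4 2)
  after f: (2 5 3 4 6)
  after f: (1 5 4 3 2)

r' f f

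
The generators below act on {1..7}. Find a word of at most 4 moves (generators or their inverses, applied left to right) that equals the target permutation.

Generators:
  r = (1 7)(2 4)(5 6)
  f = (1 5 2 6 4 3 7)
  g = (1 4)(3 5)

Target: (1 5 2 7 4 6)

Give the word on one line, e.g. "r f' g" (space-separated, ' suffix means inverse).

  after f: (1 5 2 6 4 3 7)
  after r: (1 6 2 5 4 3)
  after f': (1 2)(3 7)(5 6)
  after f': (1 5 2 7 4 6)

f r f' f'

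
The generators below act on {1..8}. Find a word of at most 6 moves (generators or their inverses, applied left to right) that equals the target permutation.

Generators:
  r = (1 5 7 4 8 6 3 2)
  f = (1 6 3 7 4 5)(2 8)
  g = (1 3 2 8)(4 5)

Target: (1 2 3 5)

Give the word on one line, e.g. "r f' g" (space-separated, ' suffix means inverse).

f r g g f

  after f: (1 6 3 7 4 5)(2 8)
  after r: (1 3 4 7 8)(2 6)
  after g: (1 2 6 8 3 5 4 7)
  after g: (1 8 2 6)(3 4 7)
  after f: (1 2 3 5)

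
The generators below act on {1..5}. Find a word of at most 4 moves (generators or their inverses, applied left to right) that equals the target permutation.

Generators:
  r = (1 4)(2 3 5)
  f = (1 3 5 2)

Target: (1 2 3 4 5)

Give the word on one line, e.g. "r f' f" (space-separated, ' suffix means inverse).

  after r': (1 4)(2 5 3)
  after f: (1 4 3)
  after r': (2 5 3 4)
  after f': (1 2 3 4 5)

r' f r' f'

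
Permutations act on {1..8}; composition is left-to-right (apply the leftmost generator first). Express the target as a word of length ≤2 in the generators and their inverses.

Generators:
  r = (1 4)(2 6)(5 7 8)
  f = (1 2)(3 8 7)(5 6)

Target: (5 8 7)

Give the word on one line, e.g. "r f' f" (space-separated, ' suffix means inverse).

r r

  after r: (1 4)(2 6)(5 7 8)
  after r: (5 8 7)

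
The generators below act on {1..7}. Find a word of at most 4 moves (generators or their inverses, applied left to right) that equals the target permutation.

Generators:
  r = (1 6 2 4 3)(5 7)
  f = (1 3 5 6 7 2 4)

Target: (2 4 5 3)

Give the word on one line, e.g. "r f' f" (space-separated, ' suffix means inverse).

f r' f

  after f: (1 3 5 6 7 2 4)
  after r': (1 4 3 7 6 5)
  after f: (2 4 5 3)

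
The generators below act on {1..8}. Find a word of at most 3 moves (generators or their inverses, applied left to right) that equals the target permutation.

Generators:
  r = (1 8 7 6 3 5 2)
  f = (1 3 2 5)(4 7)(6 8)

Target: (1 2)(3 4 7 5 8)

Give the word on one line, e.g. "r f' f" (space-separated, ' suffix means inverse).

  after r': (1 2 5 3 6 7 8)
  after r': (1 5 6 8 2 3 7)
  after f': (1 2)(3 4 7 5 8)

r' r' f'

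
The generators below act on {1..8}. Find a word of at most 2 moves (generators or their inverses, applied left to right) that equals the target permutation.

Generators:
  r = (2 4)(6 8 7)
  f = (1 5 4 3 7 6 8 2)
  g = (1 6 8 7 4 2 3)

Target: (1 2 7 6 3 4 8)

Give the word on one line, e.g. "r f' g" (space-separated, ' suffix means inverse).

g' g'

  after g': (1 3 2 4 7 8 6)
  after g': (1 2 7 6 3 4 8)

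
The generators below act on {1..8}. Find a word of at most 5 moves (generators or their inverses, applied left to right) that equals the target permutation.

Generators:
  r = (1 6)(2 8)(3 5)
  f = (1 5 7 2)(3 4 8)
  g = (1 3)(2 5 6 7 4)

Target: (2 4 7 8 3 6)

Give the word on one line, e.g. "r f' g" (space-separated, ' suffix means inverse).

  after r: (1 6)(2 8)(3 5)
  after f': (1 6 2 4 3)(5 8 7)
  after g': (1 5 8 6 4)(2 7)
  after r: (1 3 5 2 7 8)(4 6)
  after g: (2 4 7 8 3 6)

r f' g' r g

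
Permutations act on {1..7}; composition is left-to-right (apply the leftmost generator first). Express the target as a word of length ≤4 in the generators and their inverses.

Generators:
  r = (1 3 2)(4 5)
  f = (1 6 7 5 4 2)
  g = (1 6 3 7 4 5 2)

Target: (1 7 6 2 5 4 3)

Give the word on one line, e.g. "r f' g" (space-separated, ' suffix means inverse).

  after g': (1 2 5 4 7 3 6)
  after f': (1 4 6 2 7 3)
  after g: (1 5 2 4 3 6)
  after f': (1 7 6 2 5 4 3)

g' f' g f'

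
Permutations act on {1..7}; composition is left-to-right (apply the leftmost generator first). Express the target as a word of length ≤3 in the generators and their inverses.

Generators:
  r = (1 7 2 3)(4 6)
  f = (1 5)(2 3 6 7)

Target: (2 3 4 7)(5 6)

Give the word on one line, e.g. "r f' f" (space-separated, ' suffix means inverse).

  after f: (1 5)(2 3 6 7)
  after r': (1 5 3 4 6)
  after f: (2 3 4 7)(5 6)

f r' f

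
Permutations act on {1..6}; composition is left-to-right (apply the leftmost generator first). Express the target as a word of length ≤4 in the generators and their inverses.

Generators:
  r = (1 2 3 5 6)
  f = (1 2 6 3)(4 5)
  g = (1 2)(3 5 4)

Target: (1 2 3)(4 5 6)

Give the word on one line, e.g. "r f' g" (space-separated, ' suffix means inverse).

  after r': (1 6 5 3 2)
  after f': (1 2 3)(4 5 6)

r' f'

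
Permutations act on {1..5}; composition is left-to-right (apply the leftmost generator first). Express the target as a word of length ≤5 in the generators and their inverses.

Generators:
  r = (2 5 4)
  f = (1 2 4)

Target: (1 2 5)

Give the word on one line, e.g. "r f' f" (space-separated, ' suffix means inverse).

f r' f f

  after f: (1 2 4)
  after r': (1 4)(2 5)
  after f: (2 5 4)
  after f: (1 2 5)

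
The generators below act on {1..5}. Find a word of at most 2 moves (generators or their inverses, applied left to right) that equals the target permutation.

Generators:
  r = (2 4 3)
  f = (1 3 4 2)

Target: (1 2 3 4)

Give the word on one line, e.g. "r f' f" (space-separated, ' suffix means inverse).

r f'

  after r: (2 4 3)
  after f': (1 2 3 4)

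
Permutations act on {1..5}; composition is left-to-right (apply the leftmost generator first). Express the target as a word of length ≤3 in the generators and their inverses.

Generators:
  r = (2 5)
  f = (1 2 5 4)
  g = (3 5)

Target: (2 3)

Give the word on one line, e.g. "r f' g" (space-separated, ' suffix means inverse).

  after f: (1 2 5 4)
  after g': (1 2 3 5 4)
  after f': (2 3)

f g' f'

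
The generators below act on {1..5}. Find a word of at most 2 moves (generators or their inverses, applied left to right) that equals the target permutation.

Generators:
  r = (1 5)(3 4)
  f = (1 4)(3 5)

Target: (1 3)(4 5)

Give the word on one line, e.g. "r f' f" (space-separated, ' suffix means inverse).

  after r': (1 5)(3 4)
  after f': (1 3)(4 5)

r' f'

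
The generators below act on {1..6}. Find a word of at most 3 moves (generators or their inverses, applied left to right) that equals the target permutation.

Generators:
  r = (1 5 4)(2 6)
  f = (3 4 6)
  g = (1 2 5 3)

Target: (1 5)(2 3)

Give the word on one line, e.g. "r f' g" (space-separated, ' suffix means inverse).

  after g': (1 3 5 2)
  after g': (1 5)(2 3)

g' g'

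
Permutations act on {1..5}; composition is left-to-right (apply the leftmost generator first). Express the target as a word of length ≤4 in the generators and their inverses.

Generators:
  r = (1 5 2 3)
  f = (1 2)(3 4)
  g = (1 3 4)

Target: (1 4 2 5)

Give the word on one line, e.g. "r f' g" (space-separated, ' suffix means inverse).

  after g': (1 4 3)
  after r': (1 4 2 5)

g' r'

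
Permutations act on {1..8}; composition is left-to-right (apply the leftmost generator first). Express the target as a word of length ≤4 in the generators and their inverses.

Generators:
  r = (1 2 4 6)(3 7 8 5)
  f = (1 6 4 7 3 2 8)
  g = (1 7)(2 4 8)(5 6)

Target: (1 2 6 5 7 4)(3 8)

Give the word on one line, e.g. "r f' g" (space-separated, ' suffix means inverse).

g' f f

  after g': (1 7)(2 8 4)(5 6)
  after f: (1 3 2)(4 8 7 6 5)
  after f: (1 2 6 5 7 4)(3 8)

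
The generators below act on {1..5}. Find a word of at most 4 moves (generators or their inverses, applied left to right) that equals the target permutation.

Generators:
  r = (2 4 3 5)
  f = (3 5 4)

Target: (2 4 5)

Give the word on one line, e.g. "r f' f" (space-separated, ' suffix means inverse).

f' r' r' f'

  after f': (3 4 5)
  after r': (2 5 4 3)
  after r': (2 3 5)
  after f': (2 4 5)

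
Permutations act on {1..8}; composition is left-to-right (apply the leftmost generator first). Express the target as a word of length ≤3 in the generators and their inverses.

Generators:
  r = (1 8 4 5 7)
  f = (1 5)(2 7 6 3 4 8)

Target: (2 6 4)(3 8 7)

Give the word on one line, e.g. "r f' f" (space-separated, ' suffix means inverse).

  after f: (1 5)(2 7 6 3 4 8)
  after f: (2 6 4)(3 8 7)

f f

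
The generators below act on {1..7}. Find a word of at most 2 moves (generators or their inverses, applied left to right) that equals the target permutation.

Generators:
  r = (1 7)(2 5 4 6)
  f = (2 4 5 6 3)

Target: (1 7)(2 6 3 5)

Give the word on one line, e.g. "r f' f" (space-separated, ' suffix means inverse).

f r

  after f: (2 4 5 6 3)
  after r: (1 7)(2 6 3 5)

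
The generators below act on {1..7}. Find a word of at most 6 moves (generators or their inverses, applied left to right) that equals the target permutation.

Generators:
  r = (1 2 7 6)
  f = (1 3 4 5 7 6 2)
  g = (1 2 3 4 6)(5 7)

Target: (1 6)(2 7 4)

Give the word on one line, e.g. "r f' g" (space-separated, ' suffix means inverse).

f g f g r

  after f: (1 3 4 5 7 6 2)
  after g: (1 4 7)(3 6)
  after f: (1 5 7 3 2)(4 6)
  after g: (1 7 4)
  after r: (1 6)(2 7 4)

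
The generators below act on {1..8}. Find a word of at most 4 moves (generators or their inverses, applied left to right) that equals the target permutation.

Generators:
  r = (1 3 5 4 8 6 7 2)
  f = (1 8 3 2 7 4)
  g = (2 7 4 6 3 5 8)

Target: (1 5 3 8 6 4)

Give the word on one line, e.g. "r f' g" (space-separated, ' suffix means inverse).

  after f: (1 8 3 2 7 4)
  after g': (1 5 3 8 6 4)

f g'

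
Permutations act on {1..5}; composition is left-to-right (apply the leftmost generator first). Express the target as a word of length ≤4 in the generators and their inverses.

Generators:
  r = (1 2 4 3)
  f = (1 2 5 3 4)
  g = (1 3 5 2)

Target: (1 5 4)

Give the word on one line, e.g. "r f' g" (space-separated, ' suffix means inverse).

  after g': (1 2 5 3)
  after g': (1 5)(2 3)
  after r: (1 5 2)(3 4)
  after r: (1 5 4)

g' g' r r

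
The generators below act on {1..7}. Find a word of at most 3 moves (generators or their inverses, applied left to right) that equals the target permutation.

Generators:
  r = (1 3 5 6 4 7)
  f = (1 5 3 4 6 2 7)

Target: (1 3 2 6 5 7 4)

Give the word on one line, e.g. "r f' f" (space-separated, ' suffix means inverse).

r' r' f'

  after r': (1 7 4 6 5 3)
  after r': (1 4 5)(3 7 6)
  after f': (1 3 2 6 5 7 4)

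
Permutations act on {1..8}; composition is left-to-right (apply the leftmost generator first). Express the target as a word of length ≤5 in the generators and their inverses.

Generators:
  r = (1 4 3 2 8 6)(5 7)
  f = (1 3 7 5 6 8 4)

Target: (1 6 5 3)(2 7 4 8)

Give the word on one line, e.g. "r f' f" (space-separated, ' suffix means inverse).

f' r f r f

  after f': (1 4 8 6 5 7 3)
  after r: (1 3 4 6 7 2 8)
  after f: (1 7 2 4 8 3)(5 6)
  after r: (1 5)(2 3 4 6 7 8)
  after f: (1 6 5 3)(2 7 4 8)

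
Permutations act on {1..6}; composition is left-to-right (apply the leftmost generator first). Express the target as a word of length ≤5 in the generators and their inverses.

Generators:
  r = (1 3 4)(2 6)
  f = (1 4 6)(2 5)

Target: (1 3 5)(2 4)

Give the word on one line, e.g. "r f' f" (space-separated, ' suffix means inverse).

f r f r' f'

  after f: (1 4 6)(2 5)
  after r: (2 5 6 3 4)
  after f: (1 4 5)(3 6)
  after r': (1 3 2 6)(4 5)
  after f': (1 3 5)(2 4)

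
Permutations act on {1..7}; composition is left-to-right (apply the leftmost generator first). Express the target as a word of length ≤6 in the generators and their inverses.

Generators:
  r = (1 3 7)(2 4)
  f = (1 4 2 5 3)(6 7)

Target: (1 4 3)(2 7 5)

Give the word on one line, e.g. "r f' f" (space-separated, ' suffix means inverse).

  after r: (1 3 7)(2 4)
  after f': (1 5 2)(3 6 7)
  after f': (1 2 3 7 5 4)
  after r: (1 4 3)(2 7 5)

r f' f' r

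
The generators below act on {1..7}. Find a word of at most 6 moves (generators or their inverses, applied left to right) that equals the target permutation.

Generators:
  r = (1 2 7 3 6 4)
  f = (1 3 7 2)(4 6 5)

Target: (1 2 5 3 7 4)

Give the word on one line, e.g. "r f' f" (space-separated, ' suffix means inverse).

r f' r f r'

  after r: (1 2 7 3 6 4)
  after f': (1 7)(2 3 4)(5 6)
  after r: (1 3)(2 6 5 4 7)
  after f: (1 7)(2 5 6 4)
  after r': (1 2 5 3 7 4)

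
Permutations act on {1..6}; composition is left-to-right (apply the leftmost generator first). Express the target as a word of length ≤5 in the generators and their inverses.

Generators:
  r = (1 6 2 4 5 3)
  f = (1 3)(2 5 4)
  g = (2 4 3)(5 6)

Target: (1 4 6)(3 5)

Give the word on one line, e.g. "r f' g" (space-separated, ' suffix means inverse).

  after r: (1 6 2 4 5 3)
  after g: (1 5 2 3)(4 6)
  after r': (1 4)(2 5 6)
  after g': (1 2 6 3 4)
  after r: (1 4 6)(3 5)

r g r' g' r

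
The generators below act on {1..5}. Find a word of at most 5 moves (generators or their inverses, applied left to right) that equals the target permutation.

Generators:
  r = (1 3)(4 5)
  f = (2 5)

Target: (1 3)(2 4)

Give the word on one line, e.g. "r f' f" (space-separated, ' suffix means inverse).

f' r f

  after f': (2 5)
  after r: (1 3)(2 4 5)
  after f: (1 3)(2 4)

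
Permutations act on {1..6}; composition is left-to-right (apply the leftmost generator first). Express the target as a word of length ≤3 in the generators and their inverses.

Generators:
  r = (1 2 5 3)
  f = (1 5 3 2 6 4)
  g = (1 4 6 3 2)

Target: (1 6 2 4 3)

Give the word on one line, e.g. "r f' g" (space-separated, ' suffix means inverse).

g' g' g'

  after g': (1 2 3 6 4)
  after g': (1 3 4 2 6)
  after g': (1 6 2 4 3)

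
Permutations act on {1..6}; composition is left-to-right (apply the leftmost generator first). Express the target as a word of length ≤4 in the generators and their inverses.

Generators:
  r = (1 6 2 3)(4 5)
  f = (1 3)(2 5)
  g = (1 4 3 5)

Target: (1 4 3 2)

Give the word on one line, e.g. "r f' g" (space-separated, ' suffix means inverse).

f' g' f

  after f': (1 3)(2 5)
  after g': (1 4)(2 3 5)
  after f: (1 4 3 2)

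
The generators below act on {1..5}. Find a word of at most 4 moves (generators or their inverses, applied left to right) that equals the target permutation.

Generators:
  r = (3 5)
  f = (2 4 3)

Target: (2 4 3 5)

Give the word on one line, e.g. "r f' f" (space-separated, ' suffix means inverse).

r' f

  after r': (3 5)
  after f: (2 4 3 5)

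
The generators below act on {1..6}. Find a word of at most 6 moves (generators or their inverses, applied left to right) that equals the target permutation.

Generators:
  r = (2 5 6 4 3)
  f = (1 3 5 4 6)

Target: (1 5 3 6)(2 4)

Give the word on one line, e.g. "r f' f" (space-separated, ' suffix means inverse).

  after f: (1 3 5 4 6)
  after f: (1 5 6 3 4)
  after f: (1 4 3 6 5)
  after r: (1 3 4 2 5)
  after f: (1 5 3 6)(2 4)

f f f r f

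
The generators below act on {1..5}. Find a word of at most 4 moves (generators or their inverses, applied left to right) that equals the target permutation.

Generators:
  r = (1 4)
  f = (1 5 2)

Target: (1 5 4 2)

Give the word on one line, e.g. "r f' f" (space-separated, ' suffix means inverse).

f' r' f f

  after f': (1 2 5)
  after r': (1 2 5 4)
  after f: (4 5)
  after f: (1 5 4 2)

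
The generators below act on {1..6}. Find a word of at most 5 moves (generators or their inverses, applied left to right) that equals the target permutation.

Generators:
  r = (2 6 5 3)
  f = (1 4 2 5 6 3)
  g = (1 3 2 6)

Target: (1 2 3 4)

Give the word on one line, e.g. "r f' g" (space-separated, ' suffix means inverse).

f r' f

  after f: (1 4 2 5 6 3)
  after r': (1 4 3)(2 6 5)
  after f: (1 2 3 4)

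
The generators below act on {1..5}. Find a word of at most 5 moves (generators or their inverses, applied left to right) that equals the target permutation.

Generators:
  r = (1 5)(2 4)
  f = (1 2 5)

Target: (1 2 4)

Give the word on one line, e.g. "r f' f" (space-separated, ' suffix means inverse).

r f f r r

  after r: (1 5)(2 4)
  after f: (2 4 5)
  after f: (1 2 4)
  after r: (1 4 5)
  after r: (1 2 4)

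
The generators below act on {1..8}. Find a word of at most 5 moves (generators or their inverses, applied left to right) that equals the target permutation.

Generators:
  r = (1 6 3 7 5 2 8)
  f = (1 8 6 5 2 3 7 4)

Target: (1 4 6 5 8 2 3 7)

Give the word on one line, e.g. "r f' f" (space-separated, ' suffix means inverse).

  after f': (1 4 7 3 2 5 6 8)
  after r': (1 4 3 5)(2 7 6)
  after r': (1 4 6 5 8 2 3 7)

f' r' r'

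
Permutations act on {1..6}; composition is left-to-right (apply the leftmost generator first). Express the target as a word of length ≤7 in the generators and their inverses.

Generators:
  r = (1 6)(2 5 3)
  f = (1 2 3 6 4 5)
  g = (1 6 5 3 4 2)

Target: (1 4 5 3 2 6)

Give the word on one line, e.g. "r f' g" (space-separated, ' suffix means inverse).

  after r: (1 6)(2 5 3)
  after g: (1 5 4 2 3)
  after r': (1 2 5 4 3 6)
  after f: (1 3 4 6 2)
  after g: (1 4 5 3 2 6)

r g r' f g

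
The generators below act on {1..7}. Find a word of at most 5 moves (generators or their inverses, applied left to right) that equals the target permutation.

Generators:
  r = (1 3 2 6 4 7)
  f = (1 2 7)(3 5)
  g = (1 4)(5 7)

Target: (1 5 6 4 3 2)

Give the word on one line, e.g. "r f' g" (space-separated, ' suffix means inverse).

g' f' g' r f

  after g': (1 4)(5 7)
  after f': (1 4 7 3 5 2)
  after g': (2 4 5)(3 7)
  after r: (1 3)(2 7)(4 5 6)
  after f: (1 5 6 4 3 2)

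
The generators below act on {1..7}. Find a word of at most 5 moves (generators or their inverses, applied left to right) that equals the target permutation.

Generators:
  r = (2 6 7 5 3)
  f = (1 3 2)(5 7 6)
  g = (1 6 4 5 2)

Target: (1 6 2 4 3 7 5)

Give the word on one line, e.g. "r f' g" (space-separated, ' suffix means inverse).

  after g': (1 2 5 4 6)
  after g': (1 5 6 2 4)
  after f: (1 7 6)(2 4 3)
  after r: (1 5 3 6)(2 4)
  after f': (1 6 2 4 3 7 5)

g' g' f r f'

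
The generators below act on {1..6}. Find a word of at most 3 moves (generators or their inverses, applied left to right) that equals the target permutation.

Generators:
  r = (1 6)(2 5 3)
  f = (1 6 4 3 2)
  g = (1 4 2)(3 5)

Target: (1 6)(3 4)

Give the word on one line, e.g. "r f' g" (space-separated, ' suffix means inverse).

  after f: (1 6 4 3 2)
  after g: (1 6 2 4 5 3)
  after g: (1 6)(3 4)

f g g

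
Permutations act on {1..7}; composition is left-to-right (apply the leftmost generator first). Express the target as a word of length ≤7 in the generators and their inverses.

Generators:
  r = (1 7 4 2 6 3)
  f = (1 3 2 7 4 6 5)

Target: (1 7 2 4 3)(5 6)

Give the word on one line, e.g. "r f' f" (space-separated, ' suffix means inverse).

f' r f' f' f'

  after f': (1 5 6 4 7 2 3)
  after r: (1 5 3 7 6 2)
  after f': (1 6 3 2 5)(4 7)
  after f': (1 4 2 6)
  after f': (1 7 2 4 3)(5 6)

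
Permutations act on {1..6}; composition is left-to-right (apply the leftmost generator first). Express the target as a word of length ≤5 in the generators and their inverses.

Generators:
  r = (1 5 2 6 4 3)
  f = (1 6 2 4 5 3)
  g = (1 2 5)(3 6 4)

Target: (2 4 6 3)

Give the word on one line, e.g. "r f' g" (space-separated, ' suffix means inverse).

r f g f'

  after r: (1 5 2 6 4 3)
  after f: (1 3 6 5 4)
  after g: (1 6)(2 5 3 4)
  after f': (2 4 6 3)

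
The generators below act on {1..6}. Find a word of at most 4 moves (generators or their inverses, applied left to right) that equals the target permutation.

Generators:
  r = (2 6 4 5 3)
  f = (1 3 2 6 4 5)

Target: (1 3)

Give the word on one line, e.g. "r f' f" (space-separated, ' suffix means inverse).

f' r

  after f': (1 5 4 6 2 3)
  after r: (1 3)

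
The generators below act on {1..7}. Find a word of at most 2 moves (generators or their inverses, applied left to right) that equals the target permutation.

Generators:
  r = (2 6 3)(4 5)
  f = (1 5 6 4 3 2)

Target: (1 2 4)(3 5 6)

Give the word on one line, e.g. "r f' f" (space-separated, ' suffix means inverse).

  after r': (2 3 6)(4 5)
  after f': (1 2 4)(3 5 6)

r' f'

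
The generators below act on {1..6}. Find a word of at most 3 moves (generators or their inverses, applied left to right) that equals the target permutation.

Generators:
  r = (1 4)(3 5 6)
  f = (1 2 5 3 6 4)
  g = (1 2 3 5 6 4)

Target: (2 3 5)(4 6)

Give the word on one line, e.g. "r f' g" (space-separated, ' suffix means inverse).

  after g: (1 2 3 5 6 4)
  after r': (1 2 6)
  after f': (2 3 5)(4 6)

g r' f'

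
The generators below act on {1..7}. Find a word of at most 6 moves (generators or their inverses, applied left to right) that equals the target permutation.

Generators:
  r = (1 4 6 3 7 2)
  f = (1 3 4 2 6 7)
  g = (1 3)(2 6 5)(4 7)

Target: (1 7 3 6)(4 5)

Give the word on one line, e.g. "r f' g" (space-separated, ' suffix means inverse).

r' f' r g' r'

  after r': (1 2 7 3 6 4)
  after f': (1 4 7)(2 6 3)
  after r: (1 6 7 4 2 3)
  after g': (1 2)(4 5 6)
  after r': (1 7 3 6)(4 5)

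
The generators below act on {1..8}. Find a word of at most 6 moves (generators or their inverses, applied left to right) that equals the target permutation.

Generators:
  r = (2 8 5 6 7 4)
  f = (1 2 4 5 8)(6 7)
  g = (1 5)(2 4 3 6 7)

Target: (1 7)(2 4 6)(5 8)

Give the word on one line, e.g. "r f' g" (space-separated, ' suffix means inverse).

  after g: (1 5)(2 4 3 6 7)
  after g: (2 3 7 4 6)
  after f: (1 2 3 6 4 7 5 8)
  after g': (1 7)(2 4 6)(5 8)

g g f g'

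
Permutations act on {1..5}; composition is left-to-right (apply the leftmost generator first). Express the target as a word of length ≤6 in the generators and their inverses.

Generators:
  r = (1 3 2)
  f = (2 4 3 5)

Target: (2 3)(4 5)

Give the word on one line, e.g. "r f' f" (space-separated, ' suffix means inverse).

r' f' f' r'

  after r': (1 2 3)
  after f': (1 5 3)(2 4)
  after f': (1 3)(4 5)
  after r': (2 3)(4 5)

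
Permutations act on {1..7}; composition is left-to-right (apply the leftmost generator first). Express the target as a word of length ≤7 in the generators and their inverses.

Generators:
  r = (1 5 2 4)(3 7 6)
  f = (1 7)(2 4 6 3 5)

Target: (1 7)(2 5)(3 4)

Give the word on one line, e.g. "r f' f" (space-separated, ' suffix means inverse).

r f r' f' r

  after r: (1 5 2 4)(3 7 6)
  after f: (1 2 6 5 4 7 3)
  after r': (1 5 2 7 6)(3 4)
  after f': (1 3 2)(4 6 7)
  after r: (1 7)(2 5)(3 4)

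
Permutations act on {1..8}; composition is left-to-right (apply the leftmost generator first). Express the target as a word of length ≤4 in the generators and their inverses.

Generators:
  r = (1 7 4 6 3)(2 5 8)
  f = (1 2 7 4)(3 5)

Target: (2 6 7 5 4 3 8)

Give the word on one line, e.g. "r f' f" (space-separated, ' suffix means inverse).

  after f': (1 4 7 2)(3 5)
  after r': (1 7 8 5 6 4)(2 3)
  after r': (2 6 7 5 4 3 8)

f' r' r'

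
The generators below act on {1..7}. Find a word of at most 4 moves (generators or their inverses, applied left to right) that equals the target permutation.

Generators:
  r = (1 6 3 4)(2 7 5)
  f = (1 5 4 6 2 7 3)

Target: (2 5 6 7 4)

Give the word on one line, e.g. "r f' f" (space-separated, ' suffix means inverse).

  after r': (1 4 3 6)(2 5 7)
  after f: (1 6 5 3 2 4)
  after r: (1 3 7 5 4 6 2)
  after f: (2 5 6 7 4)

r' f r f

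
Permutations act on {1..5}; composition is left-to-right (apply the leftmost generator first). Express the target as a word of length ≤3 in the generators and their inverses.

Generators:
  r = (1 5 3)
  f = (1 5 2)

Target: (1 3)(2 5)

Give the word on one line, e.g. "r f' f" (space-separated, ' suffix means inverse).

  after f: (1 5 2)
  after r: (1 3)(2 5)

f r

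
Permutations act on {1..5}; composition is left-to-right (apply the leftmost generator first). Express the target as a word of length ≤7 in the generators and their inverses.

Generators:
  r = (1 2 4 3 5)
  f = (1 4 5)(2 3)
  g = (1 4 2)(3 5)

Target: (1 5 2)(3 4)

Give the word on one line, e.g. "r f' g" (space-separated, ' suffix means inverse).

  after g: (1 4 2)(3 5)
  after r: (1 3)
  after f': (1 2 3 5 4)
  after r: (1 4 2 5 3)
  after f: (1 5 2)(3 4)

g r f' r f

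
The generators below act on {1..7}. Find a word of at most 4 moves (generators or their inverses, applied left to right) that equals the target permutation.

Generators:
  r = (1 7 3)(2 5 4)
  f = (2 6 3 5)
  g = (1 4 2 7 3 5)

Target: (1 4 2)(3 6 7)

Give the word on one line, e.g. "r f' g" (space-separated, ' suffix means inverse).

  after f': (2 5 3 6)
  after g: (1 4 2)(3 6 7)

f' g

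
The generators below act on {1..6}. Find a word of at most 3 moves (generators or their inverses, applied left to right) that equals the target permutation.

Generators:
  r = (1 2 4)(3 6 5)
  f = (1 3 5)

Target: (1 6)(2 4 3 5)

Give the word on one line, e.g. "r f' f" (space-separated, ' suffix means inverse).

f r f

  after f: (1 3 5)
  after r: (1 6 5 2 4)
  after f: (1 6)(2 4 3 5)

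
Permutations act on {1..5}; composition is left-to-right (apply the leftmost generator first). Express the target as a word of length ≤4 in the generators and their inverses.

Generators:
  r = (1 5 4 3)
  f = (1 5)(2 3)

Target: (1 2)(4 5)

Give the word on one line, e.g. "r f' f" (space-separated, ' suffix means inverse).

  after r': (1 3 4 5)
  after f: (1 2 3 4)
  after r: (1 2)(4 5)

r' f r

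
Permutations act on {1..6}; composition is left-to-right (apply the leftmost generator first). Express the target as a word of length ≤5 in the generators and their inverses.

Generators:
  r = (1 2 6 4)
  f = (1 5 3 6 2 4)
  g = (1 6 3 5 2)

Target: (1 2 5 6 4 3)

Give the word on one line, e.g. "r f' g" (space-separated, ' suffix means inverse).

f' f' g f g

  after f': (1 4 2 6 3 5)
  after f': (1 2 3)(4 6 5)
  after g: (2 5 4 3 6)
  after f: (1 5)(2 3)(4 6)
  after g: (1 2 5 6 4 3)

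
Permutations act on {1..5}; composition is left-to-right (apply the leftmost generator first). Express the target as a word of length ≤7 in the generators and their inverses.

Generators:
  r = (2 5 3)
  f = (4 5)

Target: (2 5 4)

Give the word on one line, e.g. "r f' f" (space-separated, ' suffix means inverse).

r' r' f' r' f'

  after r': (2 3 5)
  after r': (2 5 3)
  after f': (2 4 5 3)
  after r': (2 4)
  after f': (2 5 4)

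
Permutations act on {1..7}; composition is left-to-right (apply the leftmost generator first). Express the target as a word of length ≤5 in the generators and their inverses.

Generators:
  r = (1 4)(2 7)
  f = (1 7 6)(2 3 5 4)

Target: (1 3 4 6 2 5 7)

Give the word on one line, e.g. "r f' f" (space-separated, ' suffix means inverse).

f r f

  after f: (1 7 6)(2 3 5 4)
  after r: (1 2 3 5)(4 7 6)
  after f: (1 3 4 6 2 5 7)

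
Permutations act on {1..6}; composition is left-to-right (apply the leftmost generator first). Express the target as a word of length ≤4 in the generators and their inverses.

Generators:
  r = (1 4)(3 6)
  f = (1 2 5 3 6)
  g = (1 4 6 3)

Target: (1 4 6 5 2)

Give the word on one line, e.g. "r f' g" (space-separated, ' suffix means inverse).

r' f'

  after r': (1 4)(3 6)
  after f': (1 4 6 5 2)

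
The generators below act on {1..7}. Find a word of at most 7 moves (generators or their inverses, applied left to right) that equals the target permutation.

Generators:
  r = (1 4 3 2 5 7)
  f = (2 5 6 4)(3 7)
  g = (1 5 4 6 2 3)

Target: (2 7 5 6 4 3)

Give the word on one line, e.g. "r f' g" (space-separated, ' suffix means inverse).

g f' r g' f'

  after g: (1 5 4 6 2 3)
  after f': (1 2 7 3)(4 5 6)
  after r: (1 5 6 3 4 7 2)
  after g': (2 3 5 4 7 6)
  after f': (2 7 5 6 4 3)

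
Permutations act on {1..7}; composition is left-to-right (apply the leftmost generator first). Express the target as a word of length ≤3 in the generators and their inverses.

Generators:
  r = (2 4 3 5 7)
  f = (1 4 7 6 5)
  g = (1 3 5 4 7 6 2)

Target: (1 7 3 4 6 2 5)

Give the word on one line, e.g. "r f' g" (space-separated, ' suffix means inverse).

  after g': (1 2 6 7 4 5 3)
  after r: (1 4 7 3)(2 6)
  after f: (1 7 3 4 6 2 5)

g' r f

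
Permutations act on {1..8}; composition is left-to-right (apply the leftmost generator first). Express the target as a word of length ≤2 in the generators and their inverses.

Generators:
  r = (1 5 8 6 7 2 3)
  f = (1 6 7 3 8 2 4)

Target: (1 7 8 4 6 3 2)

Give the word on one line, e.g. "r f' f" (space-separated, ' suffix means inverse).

  after f: (1 6 7 3 8 2 4)
  after f: (1 7 8 4 6 3 2)

f f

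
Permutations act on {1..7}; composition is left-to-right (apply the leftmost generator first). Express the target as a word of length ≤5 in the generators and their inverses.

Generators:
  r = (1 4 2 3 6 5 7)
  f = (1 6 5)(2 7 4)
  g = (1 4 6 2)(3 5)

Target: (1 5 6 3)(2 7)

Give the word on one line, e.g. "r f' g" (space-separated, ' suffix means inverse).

f' r' r' g'

  after f': (1 5 6)(2 4 7)
  after r': (1 6 7 4 5 3 2)
  after r': (1 3 4 6 5 2 7)
  after g': (1 5 6 3)(2 7)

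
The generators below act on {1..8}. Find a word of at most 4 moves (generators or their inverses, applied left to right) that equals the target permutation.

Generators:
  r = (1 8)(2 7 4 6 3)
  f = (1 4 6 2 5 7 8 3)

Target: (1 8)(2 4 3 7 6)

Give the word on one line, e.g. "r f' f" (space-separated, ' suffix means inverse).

  after r': (1 8)(2 3 6 4 7)
  after r': (2 6 7 3 4)
  after r': (1 8)(2 4 3 7 6)

r' r' r'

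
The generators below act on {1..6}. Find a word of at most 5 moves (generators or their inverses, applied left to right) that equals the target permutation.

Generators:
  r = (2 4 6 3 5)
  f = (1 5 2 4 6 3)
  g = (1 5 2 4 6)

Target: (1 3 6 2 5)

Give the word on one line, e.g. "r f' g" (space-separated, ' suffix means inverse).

  after r: (2 4 6 3 5)
  after g: (1 5 4)(2 6 3)
  after r': (1 3 5 2 4)
  after g': (1 3)(4 6)
  after g': (1 3 6 2 5)

r g r' g' g'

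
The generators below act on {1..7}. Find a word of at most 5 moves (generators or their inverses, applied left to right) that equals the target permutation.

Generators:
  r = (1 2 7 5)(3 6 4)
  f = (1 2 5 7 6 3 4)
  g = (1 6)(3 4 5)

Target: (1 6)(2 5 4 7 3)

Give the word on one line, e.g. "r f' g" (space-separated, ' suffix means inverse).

  after g: (1 6)(3 4 5)
  after r: (1 4)(2 7 5 6)
  after g': (1 3 5)(2 7 4 6)
  after f': (1 6)(2 5 4 7 3)

g r g' f'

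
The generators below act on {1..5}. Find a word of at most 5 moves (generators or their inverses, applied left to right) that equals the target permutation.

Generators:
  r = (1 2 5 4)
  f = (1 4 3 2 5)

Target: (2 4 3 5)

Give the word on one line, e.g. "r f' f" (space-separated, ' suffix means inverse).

  after f': (1 5 2 3 4)
  after r: (1 4 2 3)
  after f': (2 4 3 5)

f' r f'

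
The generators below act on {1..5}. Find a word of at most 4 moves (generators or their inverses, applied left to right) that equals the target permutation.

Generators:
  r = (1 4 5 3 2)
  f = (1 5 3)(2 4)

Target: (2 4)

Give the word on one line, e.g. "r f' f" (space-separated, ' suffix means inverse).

  after f: (1 5 3)(2 4)
  after f: (1 3 5)
  after f: (2 4)

f f f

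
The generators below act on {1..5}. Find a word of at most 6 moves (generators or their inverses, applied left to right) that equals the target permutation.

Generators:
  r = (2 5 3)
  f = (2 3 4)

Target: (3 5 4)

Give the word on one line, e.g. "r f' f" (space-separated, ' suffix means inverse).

  after f': (2 4 3)
  after f': (2 3 4)
  after r: (3 4 5)
  after f: (2 3)(4 5)
  after r: (3 5 4)

f' f' r f r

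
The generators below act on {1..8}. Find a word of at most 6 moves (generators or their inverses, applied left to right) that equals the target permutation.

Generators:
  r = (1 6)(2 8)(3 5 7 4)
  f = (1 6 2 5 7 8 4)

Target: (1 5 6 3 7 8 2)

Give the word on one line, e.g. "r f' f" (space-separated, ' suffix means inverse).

r f f f r'

  after r: (1 6)(2 8)(3 5 7 4)
  after f: (1 2 4 3 7)(5 8)
  after f: (1 5 4 3 8 7 6 2)
  after f: (1 7 2 6 5)(3 4)
  after r': (1 5 6 3 7 8 2)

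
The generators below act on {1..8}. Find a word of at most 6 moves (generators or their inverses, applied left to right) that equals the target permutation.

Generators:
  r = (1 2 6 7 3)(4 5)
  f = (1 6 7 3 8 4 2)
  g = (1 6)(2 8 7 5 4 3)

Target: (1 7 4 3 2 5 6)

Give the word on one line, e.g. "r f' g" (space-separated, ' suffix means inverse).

f r' g f' r'

  after f: (1 6 7 3 8 4 2)
  after r': (1 2 3 8 5 4)
  after g: (1 8 4 6)(3 7 5)
  after f': (1 3 6 2 4)(5 7)
  after r': (1 7 4 3 2 5 6)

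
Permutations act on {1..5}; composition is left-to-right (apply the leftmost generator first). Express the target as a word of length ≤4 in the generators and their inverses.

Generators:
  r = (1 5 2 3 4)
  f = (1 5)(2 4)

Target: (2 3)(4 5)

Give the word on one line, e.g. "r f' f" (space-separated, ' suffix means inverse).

f r'

  after f: (1 5)(2 4)
  after r': (2 3)(4 5)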